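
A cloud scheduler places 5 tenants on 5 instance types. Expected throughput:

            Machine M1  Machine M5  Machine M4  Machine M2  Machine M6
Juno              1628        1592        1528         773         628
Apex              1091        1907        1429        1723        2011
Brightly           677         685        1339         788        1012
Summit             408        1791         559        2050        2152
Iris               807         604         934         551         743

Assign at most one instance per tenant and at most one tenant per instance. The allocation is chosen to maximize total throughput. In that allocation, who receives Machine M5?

Juno receives Machine M5.

Optimal: Juno→Machine M5 (1592 ops/s), Apex→Machine M6 (2011 ops/s), Brightly→Machine M4 (1339 ops/s), Summit→Machine M2 (2050 ops/s), Iris→Machine M1 (807 ops/s) — total 1592+2011+1339+2050+807 = 7799 ops/s.
Max-entry greedy (repeatedly take the single best remaining cell) gives 7577 ops/s, worse by 222.
Juno's own top instance is Machine M1 (1628 ops/s), but forcing Juno→Machine M1 and reassigning the rest optimally gives only 7667 ops/s — worse by 132.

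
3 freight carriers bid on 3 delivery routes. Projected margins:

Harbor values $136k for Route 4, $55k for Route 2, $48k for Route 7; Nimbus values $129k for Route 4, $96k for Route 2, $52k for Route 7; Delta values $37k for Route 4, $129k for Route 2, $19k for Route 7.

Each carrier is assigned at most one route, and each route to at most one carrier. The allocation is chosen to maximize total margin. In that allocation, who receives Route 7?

Nimbus receives Route 7.

Optimal: Harbor→Route 4 ($136k), Nimbus→Route 7 ($52k), Delta→Route 2 ($129k) — total 136+52+129 = $317k.
Row-greedy (each carrier in turn takes its best remaining route) gives $251k, worse by 66.
No other one-to-one assignment exceeds $317k.
Nimbus's own top route is Route 4 ($129k), but forcing Nimbus→Route 4 and reassigning the rest optimally gives only $306k — worse by 11.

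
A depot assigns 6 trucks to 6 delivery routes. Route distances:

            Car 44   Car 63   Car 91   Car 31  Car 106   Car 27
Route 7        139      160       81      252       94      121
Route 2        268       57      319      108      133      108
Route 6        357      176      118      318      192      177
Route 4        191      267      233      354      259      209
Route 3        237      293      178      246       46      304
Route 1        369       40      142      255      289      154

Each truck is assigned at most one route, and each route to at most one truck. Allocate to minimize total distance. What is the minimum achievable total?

Minimum total: 624 km

Optimal: Car 44→Route 4 (191 km), Car 63→Route 1 (40 km), Car 91→Route 6 (118 km), Car 31→Route 2 (108 km), Car 106→Route 3 (46 km), Car 27→Route 7 (121 km) — total 191+40+118+108+46+121 = 624 km.
Next-best assignment: Car 44→Route 4, Car 63→Route 1, Car 91→Route 7, Car 31→Route 2, Car 106→Route 3, Car 27→Route 6 = 643 km.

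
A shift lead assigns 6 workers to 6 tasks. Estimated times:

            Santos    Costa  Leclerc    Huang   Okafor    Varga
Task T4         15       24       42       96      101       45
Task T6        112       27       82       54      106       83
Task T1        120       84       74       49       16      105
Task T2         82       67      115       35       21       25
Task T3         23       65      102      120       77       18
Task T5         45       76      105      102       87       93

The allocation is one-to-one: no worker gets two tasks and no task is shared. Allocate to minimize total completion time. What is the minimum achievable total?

Optimal: Santos→Task T5 (45 min), Costa→Task T6 (27 min), Leclerc→Task T4 (42 min), Huang→Task T2 (35 min), Okafor→Task T1 (16 min), Varga→Task T3 (18 min) — total 45+27+42+35+16+18 = 183 min.

Minimum total: 183 min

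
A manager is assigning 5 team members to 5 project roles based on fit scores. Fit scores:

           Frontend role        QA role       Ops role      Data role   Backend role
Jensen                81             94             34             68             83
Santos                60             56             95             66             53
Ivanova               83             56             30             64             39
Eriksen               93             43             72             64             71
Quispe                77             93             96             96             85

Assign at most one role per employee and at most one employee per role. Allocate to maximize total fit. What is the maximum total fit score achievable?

Optimal: Jensen→QA role (94 pts), Santos→Ops role (95 pts), Ivanova→Frontend role (83 pts), Eriksen→Backend role (71 pts), Quispe→Data role (96 pts) — total 94+95+83+71+96 = 439 pts.
Max-entry greedy (repeatedly take the single best remaining cell) gives 388 pts, worse by 51.
Swapping Quispe↔Ivanova (Quispe→Frontend role 77 pts, Ivanova→Data role 64 pts) loses 38.

Maximum total: 439 pts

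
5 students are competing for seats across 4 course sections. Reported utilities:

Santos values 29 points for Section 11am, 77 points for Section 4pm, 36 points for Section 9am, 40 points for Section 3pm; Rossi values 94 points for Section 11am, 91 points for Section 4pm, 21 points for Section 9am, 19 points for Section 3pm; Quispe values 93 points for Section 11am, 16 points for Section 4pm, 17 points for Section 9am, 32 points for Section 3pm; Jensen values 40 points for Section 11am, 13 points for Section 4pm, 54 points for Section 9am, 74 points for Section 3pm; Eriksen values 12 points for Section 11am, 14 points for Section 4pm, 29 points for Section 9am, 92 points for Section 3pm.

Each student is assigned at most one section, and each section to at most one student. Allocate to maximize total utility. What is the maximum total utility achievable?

Optimal: Quispe→Section 11am (93 points), Rossi→Section 4pm (91 points), Jensen→Section 9am (54 points), Eriksen→Section 3pm (92 points) — total 93+91+54+92 = 330 points.
Column-greedy (each section in turn goes to its best remaining student) gives 317 points, worse by 13.
Next-best assignment: Rossi→Section 11am, Santos→Section 4pm, Jensen→Section 9am, Eriksen→Section 3pm = 317 points.

Max total: 330 points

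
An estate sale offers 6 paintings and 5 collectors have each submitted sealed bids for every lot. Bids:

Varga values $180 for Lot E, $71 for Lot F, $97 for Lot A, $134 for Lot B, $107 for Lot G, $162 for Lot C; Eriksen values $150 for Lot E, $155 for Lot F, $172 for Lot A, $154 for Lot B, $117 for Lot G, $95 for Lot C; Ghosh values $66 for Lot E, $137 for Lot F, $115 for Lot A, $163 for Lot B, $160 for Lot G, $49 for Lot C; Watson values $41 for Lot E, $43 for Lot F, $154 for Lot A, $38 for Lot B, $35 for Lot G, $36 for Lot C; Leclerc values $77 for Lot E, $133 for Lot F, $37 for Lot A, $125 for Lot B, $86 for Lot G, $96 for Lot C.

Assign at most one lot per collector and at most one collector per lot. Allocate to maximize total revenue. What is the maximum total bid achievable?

Max total: $781

Optimal: Varga→Lot E ($180), Eriksen→Lot B ($154), Ghosh→Lot G ($160), Watson→Lot A ($154), Leclerc→Lot F ($133) — total 180+154+160+154+133 = $781.
Row-greedy (each collector in turn takes its best remaining lot) gives $654, worse by 127.
Next-best assignment: Varga→Lot E, Eriksen→Lot F, Ghosh→Lot G, Watson→Lot A, Leclerc→Lot B = $774.
Swapping Leclerc↔Eriksen (Leclerc→Lot B $125, Eriksen→Lot F $155) loses 7.
Checked against all permutations: $781 is optimal.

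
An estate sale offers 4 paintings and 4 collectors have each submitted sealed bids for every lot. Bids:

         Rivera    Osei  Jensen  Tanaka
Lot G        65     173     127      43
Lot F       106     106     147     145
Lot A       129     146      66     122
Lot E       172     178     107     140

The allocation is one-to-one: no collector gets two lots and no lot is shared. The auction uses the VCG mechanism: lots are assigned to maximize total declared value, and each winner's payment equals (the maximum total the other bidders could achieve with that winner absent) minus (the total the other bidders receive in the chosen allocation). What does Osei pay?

Osei pays $3.

Efficient allocation: Rivera→Lot E ($172), Osei→Lot G ($173), Jensen→Lot F ($147), Tanaka→Lot A ($122); total welfare W = $614.
Osei receives Lot G at value $173, so the others get W − 173 = $441.
Without Osei: best allocation of the remaining 3 bidders over all 4 lots is Rivera→Lot E ($172), Jensen→Lot G ($127), Tanaka→Lot F ($145), total $444.
VCG payment = (others' best without Osei) − (others' welfare with Osei) = 444 − 441 = $3.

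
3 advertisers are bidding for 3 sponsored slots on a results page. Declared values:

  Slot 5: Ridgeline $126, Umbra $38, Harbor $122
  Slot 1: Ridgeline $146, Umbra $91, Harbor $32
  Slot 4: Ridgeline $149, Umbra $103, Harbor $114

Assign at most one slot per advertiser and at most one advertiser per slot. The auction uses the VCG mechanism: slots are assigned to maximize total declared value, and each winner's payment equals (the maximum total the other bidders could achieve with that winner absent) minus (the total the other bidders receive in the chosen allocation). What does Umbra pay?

Umbra pays $3.

Efficient allocation: Ridgeline→Slot 1 ($146), Umbra→Slot 4 ($103), Harbor→Slot 5 ($122); total welfare W = $371.
Umbra receives Slot 4 at value $103, so the others get W − 103 = $268.
Without Umbra: best allocation of the remaining 2 bidders over all 3 slots is Ridgeline→Slot 4 ($149), Harbor→Slot 5 ($122), total $271.
VCG payment = (others' best without Umbra) − (others' welfare with Umbra) = 271 − 268 = $3.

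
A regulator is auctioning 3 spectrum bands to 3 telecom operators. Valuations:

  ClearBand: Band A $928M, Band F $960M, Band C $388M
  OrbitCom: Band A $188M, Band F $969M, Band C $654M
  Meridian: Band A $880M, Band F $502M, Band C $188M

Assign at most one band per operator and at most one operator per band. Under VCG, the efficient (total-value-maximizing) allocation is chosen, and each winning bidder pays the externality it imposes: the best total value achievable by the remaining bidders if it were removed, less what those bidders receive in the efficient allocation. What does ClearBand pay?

ClearBand pays $315M.

Efficient allocation: ClearBand→Band F ($960M), OrbitCom→Band C ($654M), Meridian→Band A ($880M); total welfare W = $2494M.
ClearBand receives Band F at value $960M, so the others get W − 960 = $1534M.
Without ClearBand: best allocation of the remaining 2 bidders over all 3 bands is OrbitCom→Band F ($969M), Meridian→Band A ($880M), total $1849M.
VCG payment = (others' best without ClearBand) − (others' welfare with ClearBand) = 1849 − 1534 = $315M.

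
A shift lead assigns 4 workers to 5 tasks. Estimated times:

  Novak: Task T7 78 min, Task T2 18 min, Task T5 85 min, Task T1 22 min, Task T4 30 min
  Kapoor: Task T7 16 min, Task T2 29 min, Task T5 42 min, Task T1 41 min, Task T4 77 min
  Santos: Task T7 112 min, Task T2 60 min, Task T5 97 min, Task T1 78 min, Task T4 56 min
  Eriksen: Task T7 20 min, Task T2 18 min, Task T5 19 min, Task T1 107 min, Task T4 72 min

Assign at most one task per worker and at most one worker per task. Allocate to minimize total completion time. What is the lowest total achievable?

Optimal: Novak→Task T2 (18 min), Kapoor→Task T7 (16 min), Santos→Task T4 (56 min), Eriksen→Task T5 (19 min) — total 18+16+56+19 = 109 min.
Column-greedy (each task in turn goes to its cheapest remaining worker) gives 131 min, worse by 22.
Next-best assignment: Novak→Task T1, Kapoor→Task T7, Santos→Task T4, Eriksen→Task T2 = 112 min.

Min total: 109 min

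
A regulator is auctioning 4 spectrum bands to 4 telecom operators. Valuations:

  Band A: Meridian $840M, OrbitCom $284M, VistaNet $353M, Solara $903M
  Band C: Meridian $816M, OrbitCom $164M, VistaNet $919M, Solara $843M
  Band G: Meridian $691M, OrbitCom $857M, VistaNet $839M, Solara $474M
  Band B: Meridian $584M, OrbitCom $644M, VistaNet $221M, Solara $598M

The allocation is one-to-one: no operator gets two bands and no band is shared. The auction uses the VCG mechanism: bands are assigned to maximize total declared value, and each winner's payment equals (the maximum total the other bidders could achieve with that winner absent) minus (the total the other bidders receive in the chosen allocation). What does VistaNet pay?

Efficient allocation: Meridian→Band B ($584M), OrbitCom→Band G ($857M), VistaNet→Band C ($919M), Solara→Band A ($903M); total welfare W = $3263M.
VistaNet receives Band C at value $919M, so the others get W − 919 = $2344M.
Without VistaNet: best allocation of the remaining 3 bidders over all 4 bands is Meridian→Band C ($816M), OrbitCom→Band G ($857M), Solara→Band A ($903M), total $2576M.
VCG payment = (others' best without VistaNet) − (others' welfare with VistaNet) = 2576 − 2344 = $232M.

VistaNet pays $232M.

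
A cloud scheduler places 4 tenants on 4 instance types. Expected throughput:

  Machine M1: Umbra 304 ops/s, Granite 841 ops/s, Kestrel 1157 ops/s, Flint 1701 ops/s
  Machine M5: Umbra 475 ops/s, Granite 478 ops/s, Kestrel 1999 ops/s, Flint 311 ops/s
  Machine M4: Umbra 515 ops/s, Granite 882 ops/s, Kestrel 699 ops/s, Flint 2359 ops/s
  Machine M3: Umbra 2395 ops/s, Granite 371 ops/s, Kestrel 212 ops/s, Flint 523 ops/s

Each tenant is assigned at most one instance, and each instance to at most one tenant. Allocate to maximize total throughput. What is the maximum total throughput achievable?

Max total: 7594 ops/s

This is a one-to-one assignment (maximum-weight bipartite matching).
Optimal: Umbra→Machine M3 (2395 ops/s), Granite→Machine M1 (841 ops/s), Kestrel→Machine M5 (1999 ops/s), Flint→Machine M4 (2359 ops/s) — total 2395+841+1999+2359 = 7594 ops/s.
Row-greedy (each tenant in turn takes its best remaining instance) gives 6977 ops/s, worse by 617.
Next-best assignment: Umbra→Machine M3, Granite→Machine M4, Kestrel→Machine M5, Flint→Machine M1 = 6977 ops/s.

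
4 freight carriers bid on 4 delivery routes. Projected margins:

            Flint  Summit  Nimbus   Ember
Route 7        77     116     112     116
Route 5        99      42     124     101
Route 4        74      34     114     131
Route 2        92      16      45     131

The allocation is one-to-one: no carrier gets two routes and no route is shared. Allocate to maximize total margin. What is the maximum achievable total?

Maximum total: $463k

This is the linear assignment problem.
Optimal: Flint→Route 2 ($92k), Summit→Route 7 ($116k), Nimbus→Route 5 ($124k), Ember→Route 4 ($131k) — total 92+116+124+131 = $463k.
Row-greedy (each carrier in turn takes its best remaining route) gives $460k, worse by 3.
Every other assignment is strictly worse.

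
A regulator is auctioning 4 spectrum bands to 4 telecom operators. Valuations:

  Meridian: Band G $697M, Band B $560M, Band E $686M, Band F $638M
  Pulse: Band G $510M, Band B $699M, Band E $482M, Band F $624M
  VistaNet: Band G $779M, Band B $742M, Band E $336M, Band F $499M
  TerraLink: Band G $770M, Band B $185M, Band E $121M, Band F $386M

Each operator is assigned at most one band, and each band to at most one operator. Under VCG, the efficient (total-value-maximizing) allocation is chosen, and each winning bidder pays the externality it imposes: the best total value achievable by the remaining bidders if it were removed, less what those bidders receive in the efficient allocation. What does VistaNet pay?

Efficient allocation: Meridian→Band E ($686M), Pulse→Band F ($624M), VistaNet→Band B ($742M), TerraLink→Band G ($770M); total welfare W = $2822M.
VistaNet receives Band B at value $742M, so the others get W − 742 = $2080M.
Without VistaNet: best allocation of the remaining 3 bidders over all 4 bands is Meridian→Band E ($686M), Pulse→Band B ($699M), TerraLink→Band G ($770M), total $2155M.
VCG payment = (others' best without VistaNet) − (others' welfare with VistaNet) = 2155 − 2080 = $75M.

VistaNet pays $75M.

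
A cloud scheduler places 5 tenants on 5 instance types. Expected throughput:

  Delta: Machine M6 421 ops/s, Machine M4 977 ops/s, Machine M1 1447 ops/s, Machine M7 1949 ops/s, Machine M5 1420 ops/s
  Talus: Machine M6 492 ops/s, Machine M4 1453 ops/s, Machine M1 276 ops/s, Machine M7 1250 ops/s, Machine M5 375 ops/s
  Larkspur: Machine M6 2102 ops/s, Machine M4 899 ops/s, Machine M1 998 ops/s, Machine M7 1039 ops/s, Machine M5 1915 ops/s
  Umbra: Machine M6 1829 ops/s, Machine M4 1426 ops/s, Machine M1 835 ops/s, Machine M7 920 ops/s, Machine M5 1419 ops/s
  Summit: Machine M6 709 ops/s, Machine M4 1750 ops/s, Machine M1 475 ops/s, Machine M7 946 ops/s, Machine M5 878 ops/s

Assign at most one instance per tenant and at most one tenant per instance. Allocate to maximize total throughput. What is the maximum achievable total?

Maximum total: 8191 ops/s

Optimal: Delta→Machine M1 (1447 ops/s), Talus→Machine M7 (1250 ops/s), Larkspur→Machine M5 (1915 ops/s), Umbra→Machine M6 (1829 ops/s), Summit→Machine M4 (1750 ops/s) — total 1447+1250+1915+1829+1750 = 8191 ops/s.
Column-greedy (each instance in turn goes to its best remaining tenant) gives 7968 ops/s, worse by 223.
Next-best assignment: Delta→Machine M1, Talus→Machine M7, Larkspur→Machine M6, Umbra→Machine M5, Summit→Machine M4 = 7968 ops/s.
Swapping Umbra↔Delta (Umbra→Machine M1 835 ops/s, Delta→Machine M6 421 ops/s) loses 2020.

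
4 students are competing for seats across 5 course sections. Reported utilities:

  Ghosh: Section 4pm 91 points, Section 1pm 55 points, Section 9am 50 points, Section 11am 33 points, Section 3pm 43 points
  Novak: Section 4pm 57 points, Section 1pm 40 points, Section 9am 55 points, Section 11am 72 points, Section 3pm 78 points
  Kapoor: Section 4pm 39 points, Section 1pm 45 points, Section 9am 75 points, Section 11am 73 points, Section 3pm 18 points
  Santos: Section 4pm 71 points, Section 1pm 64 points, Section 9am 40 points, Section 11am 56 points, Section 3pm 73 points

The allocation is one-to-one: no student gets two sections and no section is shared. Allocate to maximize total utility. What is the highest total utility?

This is a one-to-one assignment (maximum-weight bipartite matching).
Optimal: Ghosh→Section 4pm (91 points), Novak→Section 11am (72 points), Kapoor→Section 9am (75 points), Santos→Section 3pm (73 points) — total 91+72+75+73 = 311 points.
Max-entry greedy (repeatedly take the single best remaining cell) gives 308 points, worse by 3.

Maximum total: 311 points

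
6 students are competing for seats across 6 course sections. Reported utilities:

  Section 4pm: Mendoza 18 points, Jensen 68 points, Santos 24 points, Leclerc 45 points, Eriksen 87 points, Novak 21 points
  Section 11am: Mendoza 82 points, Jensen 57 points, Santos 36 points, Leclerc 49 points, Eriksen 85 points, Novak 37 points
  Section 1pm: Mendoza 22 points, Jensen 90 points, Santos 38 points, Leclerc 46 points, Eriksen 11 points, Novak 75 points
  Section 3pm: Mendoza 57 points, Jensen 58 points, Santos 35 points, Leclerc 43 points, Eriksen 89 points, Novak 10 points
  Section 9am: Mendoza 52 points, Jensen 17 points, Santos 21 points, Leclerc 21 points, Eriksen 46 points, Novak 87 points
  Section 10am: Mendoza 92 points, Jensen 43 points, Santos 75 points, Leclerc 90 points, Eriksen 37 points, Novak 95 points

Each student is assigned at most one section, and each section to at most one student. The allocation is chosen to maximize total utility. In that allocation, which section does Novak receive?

Novak receives Section 9am.

This is a one-to-one assignment (maximum-weight bipartite matching).
Optimal: Mendoza→Section 11am (82 points), Jensen→Section 1pm (90 points), Santos→Section 3pm (35 points), Leclerc→Section 10am (90 points), Eriksen→Section 4pm (87 points), Novak→Section 9am (87 points) — total 82+90+35+90+87+87 = 471 points.
Novak's own top section is Section 10am (95 points), but forcing Novak→Section 10am and reassigning the rest optimally gives only 422 points — worse by 49.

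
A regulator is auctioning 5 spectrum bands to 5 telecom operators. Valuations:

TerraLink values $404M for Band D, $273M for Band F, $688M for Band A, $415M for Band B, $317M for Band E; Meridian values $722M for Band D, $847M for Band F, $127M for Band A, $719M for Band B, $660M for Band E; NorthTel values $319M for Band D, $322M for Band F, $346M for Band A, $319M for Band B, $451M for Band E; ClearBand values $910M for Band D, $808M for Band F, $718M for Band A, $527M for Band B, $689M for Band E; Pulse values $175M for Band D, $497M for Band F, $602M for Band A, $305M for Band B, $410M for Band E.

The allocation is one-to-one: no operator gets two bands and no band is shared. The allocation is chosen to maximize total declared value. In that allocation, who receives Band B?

Meridian receives Band B.

This is a one-to-one assignment (maximum-weight bipartite matching).
Optimal: TerraLink→Band A ($688M), Meridian→Band B ($719M), NorthTel→Band E ($451M), ClearBand→Band D ($910M), Pulse→Band F ($497M) — total 688+719+451+910+497 = $3265M.
Column-greedy (each band in turn goes to its best remaining operator) gives $3174M, worse by 91.
Next-best assignment: TerraLink→Band B, Meridian→Band F, NorthTel→Band E, ClearBand→Band D, Pulse→Band A = $3225M.
Meridian's own top band is Band F ($847M), but forcing Meridian→Band F and reassigning the rest optimally gives only $3225M — worse by 40.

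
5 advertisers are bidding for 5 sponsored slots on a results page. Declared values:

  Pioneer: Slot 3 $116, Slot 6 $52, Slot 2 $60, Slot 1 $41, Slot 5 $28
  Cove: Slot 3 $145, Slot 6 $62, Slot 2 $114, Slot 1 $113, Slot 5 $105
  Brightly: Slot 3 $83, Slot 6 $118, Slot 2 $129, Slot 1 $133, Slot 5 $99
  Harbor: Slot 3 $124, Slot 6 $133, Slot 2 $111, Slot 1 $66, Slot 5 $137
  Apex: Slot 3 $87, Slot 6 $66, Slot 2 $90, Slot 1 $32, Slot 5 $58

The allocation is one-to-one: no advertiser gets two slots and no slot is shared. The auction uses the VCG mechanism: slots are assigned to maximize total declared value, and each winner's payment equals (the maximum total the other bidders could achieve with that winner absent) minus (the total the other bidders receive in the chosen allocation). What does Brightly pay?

Efficient allocation: Pioneer→Slot 3 ($116), Cove→Slot 5 ($105), Brightly→Slot 1 ($133), Harbor→Slot 6 ($133), Apex→Slot 2 ($90); total welfare W = $577.
Brightly receives Slot 1 at value $133, so the others get W − 133 = $444.
Without Brightly: best allocation of the remaining 4 bidders over all 5 slots is Pioneer→Slot 3 ($116), Cove→Slot 1 ($113), Harbor→Slot 5 ($137), Apex→Slot 2 ($90), total $456.
VCG payment = (others' best without Brightly) − (others' welfare with Brightly) = 456 − 444 = $12.

Brightly pays $12.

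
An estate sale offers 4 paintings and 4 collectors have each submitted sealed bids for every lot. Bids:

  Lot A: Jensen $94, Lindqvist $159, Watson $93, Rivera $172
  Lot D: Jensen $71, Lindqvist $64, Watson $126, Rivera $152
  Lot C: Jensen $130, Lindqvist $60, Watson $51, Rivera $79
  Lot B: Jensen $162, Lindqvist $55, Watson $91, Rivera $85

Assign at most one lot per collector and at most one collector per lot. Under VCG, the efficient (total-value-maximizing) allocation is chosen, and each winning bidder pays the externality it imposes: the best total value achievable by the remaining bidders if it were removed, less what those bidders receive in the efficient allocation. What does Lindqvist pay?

Efficient allocation: Jensen→Lot C ($130), Lindqvist→Lot A ($159), Watson→Lot B ($91), Rivera→Lot D ($152); total welfare W = $532.
Lindqvist receives Lot A at value $159, so the others get W − 159 = $373.
Without Lindqvist: best allocation of the remaining 3 bidders over all 4 lots is Jensen→Lot B ($162), Watson→Lot D ($126), Rivera→Lot A ($172), total $460.
VCG payment = (others' best without Lindqvist) − (others' welfare with Lindqvist) = 460 − 373 = $87.

Lindqvist pays $87.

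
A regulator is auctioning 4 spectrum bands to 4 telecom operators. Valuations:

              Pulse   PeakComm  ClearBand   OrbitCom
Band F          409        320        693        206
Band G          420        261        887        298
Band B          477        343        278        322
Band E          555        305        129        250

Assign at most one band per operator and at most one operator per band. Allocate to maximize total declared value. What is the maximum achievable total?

Optimal: Pulse→Band E ($555M), PeakComm→Band F ($320M), ClearBand→Band G ($887M), OrbitCom→Band B ($322M) — total 555+320+887+322 = $2084M.
Max-entry greedy (repeatedly take the single best remaining cell) gives $1991M, worse by 93.
Next-best assignment: Pulse→Band E, PeakComm→Band B, ClearBand→Band G, OrbitCom→Band F = $1991M.
Swapping ClearBand↔Pulse (ClearBand→Band E $129M, Pulse→Band G $420M) loses 893.
Checked against all permutations: $2084M is optimal.

Max total: $2084M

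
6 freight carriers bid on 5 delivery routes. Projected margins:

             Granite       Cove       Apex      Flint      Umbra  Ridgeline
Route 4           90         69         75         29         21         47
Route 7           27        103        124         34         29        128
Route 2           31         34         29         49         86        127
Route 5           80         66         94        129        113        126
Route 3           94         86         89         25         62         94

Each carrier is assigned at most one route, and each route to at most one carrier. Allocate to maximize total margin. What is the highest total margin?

Maximum total: $556k

Treat this as an assignment problem: match each carrier to one route.
Optimal: Granite→Route 4 ($90k), Apex→Route 7 ($124k), Ridgeline→Route 2 ($127k), Flint→Route 5 ($129k), Cove→Route 3 ($86k) — total 90+124+127+129+86 = $556k.
Row-greedy (each carrier in turn takes its best remaining route) gives $361k, worse by 195.
Next-best assignment: Cove→Route 4, Apex→Route 7, Ridgeline→Route 2, Flint→Route 5, Granite→Route 3 = $543k.
Every other assignment is strictly worse.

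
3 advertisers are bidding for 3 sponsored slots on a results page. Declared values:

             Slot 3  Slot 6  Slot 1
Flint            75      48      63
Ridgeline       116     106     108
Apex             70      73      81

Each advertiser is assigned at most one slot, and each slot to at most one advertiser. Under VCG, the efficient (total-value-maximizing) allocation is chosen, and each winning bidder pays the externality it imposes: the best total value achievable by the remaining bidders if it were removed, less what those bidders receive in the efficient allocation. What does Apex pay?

Efficient allocation: Flint→Slot 3 ($75), Ridgeline→Slot 6 ($106), Apex→Slot 1 ($81); total welfare W = $262.
Apex receives Slot 1 at value $81, so the others get W − 81 = $181.
Without Apex: best allocation of the remaining 2 bidders over all 3 slots is Flint→Slot 3 ($75), Ridgeline→Slot 1 ($108), total $183.
VCG payment = (others' best without Apex) − (others' welfare with Apex) = 183 − 181 = $2.

Apex pays $2.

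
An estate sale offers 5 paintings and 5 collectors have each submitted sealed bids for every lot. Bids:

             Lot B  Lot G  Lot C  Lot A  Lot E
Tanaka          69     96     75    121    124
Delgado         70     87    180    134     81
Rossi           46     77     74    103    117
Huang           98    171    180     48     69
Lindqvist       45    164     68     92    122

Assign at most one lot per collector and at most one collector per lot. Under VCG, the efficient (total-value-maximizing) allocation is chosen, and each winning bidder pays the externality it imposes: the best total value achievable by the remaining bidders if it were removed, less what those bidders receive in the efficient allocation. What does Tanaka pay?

Efficient allocation: Tanaka→Lot A ($121), Delgado→Lot C ($180), Rossi→Lot E ($117), Huang→Lot B ($98), Lindqvist→Lot G ($164); total welfare W = $680.
Tanaka receives Lot A at value $121, so the others get W − 121 = $559.
Without Tanaka: best allocation of the remaining 4 bidders over all 5 lots is Delgado→Lot A ($134), Rossi→Lot E ($117), Huang→Lot C ($180), Lindqvist→Lot G ($164), total $595.
VCG payment = (others' best without Tanaka) − (others' welfare with Tanaka) = 595 − 559 = $36.

Tanaka pays $36.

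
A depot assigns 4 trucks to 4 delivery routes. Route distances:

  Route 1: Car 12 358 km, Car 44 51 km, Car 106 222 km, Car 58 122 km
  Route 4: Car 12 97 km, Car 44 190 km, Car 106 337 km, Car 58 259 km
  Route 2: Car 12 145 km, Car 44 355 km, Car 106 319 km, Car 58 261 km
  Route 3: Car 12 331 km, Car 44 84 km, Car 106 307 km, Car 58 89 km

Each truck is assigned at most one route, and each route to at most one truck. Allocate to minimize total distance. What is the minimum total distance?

Minimum total: 556 km

This is a one-to-one assignment (minimum-cost bipartite matching).
Optimal: Car 12→Route 4 (97 km), Car 44→Route 1 (51 km), Car 106→Route 2 (319 km), Car 58→Route 3 (89 km) — total 97+51+319+89 = 556 km.
Row-greedy (each truck in turn takes its cheapest remaining route) gives 716 km, worse by 160.
Every other assignment is strictly worse.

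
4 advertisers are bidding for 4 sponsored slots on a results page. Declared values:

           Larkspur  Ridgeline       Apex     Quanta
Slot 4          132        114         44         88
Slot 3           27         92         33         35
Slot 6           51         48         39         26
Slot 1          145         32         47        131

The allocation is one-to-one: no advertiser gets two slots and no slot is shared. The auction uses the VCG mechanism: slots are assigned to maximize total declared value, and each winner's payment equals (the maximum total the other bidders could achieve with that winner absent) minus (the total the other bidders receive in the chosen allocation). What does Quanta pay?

Quanta pays $35.

Efficient allocation: Larkspur→Slot 4 ($132), Ridgeline→Slot 3 ($92), Apex→Slot 6 ($39), Quanta→Slot 1 ($131); total welfare W = $394.
Quanta receives Slot 1 at value $131, so the others get W − 131 = $263.
Without Quanta: best allocation of the remaining 3 bidders over all 4 slots is Larkspur→Slot 1 ($145), Ridgeline→Slot 4 ($114), Apex→Slot 6 ($39), total $298.
VCG payment = (others' best without Quanta) − (others' welfare with Quanta) = 298 − 263 = $35.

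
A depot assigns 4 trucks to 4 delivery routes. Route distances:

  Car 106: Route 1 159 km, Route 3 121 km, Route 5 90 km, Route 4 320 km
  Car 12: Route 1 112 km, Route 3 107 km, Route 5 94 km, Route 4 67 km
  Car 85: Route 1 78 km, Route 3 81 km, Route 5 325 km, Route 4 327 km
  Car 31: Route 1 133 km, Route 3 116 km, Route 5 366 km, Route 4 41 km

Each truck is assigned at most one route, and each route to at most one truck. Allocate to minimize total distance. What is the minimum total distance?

Optimal: Car 106→Route 5 (90 km), Car 12→Route 3 (107 km), Car 85→Route 1 (78 km), Car 31→Route 4 (41 km) — total 90+107+78+41 = 316 km.
Row-greedy (each truck in turn takes its cheapest remaining route) gives 351 km, worse by 35.
Swapping Car 106↔Car 12 (Car 106→Route 3 121 km, Car 12→Route 5 94 km) adds 18.

Min total: 316 km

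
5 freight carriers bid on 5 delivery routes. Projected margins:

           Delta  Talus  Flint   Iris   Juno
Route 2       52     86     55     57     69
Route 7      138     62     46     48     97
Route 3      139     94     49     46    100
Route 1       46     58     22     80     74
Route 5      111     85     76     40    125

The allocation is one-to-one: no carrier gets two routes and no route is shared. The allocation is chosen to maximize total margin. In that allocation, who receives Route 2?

This is the linear assignment problem.
Optimal: Delta→Route 7 ($138k), Talus→Route 3 ($94k), Flint→Route 2 ($55k), Iris→Route 1 ($80k), Juno→Route 5 ($125k) — total 138+94+55+80+125 = $492k.
Row-greedy (each carrier in turn takes its best remaining route) gives $478k, worse by 14.
Flint's own top route is Route 5 ($76k), but forcing Flint→Route 5 and reassigning the rest optimally gives only $480k — worse by 12.

Flint receives Route 2.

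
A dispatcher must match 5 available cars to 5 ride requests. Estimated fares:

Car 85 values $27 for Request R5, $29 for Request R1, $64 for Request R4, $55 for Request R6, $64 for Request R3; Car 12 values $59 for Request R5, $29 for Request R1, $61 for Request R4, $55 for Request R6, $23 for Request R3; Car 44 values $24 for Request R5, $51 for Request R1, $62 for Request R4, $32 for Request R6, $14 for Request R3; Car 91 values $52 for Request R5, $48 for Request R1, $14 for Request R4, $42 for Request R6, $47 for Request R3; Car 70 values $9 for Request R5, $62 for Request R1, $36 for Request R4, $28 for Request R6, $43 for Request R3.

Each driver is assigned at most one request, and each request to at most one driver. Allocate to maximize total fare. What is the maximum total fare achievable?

Max total: $295

This is the linear assignment problem.
Optimal: Car 85→Request R3 ($64), Car 12→Request R6 ($55), Car 44→Request R4 ($62), Car 91→Request R5 ($52), Car 70→Request R1 ($62) — total 64+55+62+52+62 = $295.
Max-entry greedy (repeatedly take the single best remaining cell) gives $264, worse by 31.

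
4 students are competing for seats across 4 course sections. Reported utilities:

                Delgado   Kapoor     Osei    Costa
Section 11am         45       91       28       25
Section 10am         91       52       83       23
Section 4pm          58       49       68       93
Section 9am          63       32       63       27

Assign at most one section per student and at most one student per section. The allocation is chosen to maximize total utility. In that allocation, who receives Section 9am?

Optimal: Delgado→Section 10am (91 points), Kapoor→Section 11am (91 points), Osei→Section 9am (63 points), Costa→Section 4pm (93 points) — total 91+91+63+93 = 338 points.
Every other assignment is strictly worse.
Osei's own top section is Section 10am (83 points), but forcing Osei→Section 10am and reassigning the rest optimally gives only 330 points — worse by 8.

Osei receives Section 9am.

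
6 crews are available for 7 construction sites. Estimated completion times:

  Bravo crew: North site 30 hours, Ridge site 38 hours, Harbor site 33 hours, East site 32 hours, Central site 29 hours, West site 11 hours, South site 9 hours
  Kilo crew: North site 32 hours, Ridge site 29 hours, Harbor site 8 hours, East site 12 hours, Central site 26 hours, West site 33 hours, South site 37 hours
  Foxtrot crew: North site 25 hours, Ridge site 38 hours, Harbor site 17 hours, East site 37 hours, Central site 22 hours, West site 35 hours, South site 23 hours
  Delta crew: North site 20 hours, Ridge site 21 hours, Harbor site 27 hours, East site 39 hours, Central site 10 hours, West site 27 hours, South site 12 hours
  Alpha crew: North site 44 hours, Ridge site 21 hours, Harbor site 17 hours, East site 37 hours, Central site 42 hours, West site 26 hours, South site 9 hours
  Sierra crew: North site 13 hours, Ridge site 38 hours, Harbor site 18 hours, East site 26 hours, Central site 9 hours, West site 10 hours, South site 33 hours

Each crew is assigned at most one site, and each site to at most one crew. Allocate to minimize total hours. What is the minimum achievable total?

Min total: 72 hours

This is the linear assignment problem.
Optimal: Bravo crew→West site (11 hours), Kilo crew→East site (12 hours), Foxtrot crew→Harbor site (17 hours), Delta crew→Central site (10 hours), Alpha crew→South site (9 hours), Sierra crew→North site (13 hours) — total 11+12+17+10+9+13 = 72 hours.
Min-entry greedy (repeatedly take the single cheapest remaining cell) gives 102 hours, worse by 30.
Every other assignment is strictly worse.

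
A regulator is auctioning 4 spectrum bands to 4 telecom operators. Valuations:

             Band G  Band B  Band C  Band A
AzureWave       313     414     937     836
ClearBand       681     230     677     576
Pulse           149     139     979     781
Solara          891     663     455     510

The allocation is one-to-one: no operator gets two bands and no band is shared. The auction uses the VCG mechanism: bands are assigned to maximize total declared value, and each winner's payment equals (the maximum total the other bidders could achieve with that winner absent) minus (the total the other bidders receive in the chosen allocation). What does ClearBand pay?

ClearBand pays $228M.

Efficient allocation: AzureWave→Band A ($836M), ClearBand→Band G ($681M), Pulse→Band C ($979M), Solara→Band B ($663M); total welfare W = $3159M.
ClearBand receives Band G at value $681M, so the others get W − 681 = $2478M.
Without ClearBand: best allocation of the remaining 3 bidders over all 4 bands is AzureWave→Band A ($836M), Pulse→Band C ($979M), Solara→Band G ($891M), total $2706M.
VCG payment = (others' best without ClearBand) − (others' welfare with ClearBand) = 2706 − 2478 = $228M.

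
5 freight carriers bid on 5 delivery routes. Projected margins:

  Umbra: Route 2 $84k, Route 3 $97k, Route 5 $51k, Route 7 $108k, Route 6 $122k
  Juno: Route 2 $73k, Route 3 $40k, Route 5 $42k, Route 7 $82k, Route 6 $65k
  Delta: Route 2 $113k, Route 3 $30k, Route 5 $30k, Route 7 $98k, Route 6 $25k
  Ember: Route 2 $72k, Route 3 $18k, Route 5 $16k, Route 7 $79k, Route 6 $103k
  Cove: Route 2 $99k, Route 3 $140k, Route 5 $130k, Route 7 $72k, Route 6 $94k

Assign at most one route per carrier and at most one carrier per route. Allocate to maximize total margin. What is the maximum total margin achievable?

This is a one-to-one assignment (maximum-weight bipartite matching).
Optimal: Umbra→Route 3 ($97k), Juno→Route 7 ($82k), Delta→Route 2 ($113k), Ember→Route 6 ($103k), Cove→Route 5 ($130k) — total 97+82+113+103+130 = $525k.
Row-greedy (each carrier in turn takes its best remaining route) gives $465k, worse by 60.
Swapping Juno↔Umbra (Juno→Route 3 $40k, Umbra→Route 7 $108k) loses 31.

Max total: $525k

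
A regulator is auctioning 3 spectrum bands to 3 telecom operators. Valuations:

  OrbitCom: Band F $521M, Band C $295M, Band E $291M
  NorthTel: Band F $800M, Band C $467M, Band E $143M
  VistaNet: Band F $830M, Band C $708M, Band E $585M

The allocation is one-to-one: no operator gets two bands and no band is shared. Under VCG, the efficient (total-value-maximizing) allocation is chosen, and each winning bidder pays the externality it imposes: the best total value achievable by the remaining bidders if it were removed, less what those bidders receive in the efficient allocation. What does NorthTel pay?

Efficient allocation: OrbitCom→Band E ($291M), NorthTel→Band F ($800M), VistaNet→Band C ($708M); total welfare W = $1799M.
NorthTel receives Band F at value $800M, so the others get W − 800 = $999M.
Without NorthTel: best allocation of the remaining 2 bidders over all 3 bands is OrbitCom→Band F ($521M), VistaNet→Band C ($708M), total $1229M.
VCG payment = (others' best without NorthTel) − (others' welfare with NorthTel) = 1229 − 999 = $230M.

NorthTel pays $230M.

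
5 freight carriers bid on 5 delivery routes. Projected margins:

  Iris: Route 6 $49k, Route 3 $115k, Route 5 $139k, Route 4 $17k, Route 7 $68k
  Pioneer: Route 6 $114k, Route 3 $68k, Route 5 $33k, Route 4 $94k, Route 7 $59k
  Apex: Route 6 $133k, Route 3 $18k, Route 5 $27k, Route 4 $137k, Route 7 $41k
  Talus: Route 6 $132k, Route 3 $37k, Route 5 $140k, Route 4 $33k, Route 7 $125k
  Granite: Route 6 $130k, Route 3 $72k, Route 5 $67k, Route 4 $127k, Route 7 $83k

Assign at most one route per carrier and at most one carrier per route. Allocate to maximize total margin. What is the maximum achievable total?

Max total: $599k

Treat this as an assignment problem: match each carrier to one route.
Optimal: Iris→Route 5 ($139k), Pioneer→Route 3 ($68k), Apex→Route 4 ($137k), Talus→Route 7 ($125k), Granite→Route 6 ($130k) — total 139+68+137+125+130 = $599k.
Row-greedy (each carrier in turn takes its best remaining route) gives $587k, worse by 12.
Next-best assignment: Iris→Route 5, Pioneer→Route 3, Apex→Route 6, Talus→Route 7, Granite→Route 4 = $592k.
No other one-to-one assignment exceeds $599k.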